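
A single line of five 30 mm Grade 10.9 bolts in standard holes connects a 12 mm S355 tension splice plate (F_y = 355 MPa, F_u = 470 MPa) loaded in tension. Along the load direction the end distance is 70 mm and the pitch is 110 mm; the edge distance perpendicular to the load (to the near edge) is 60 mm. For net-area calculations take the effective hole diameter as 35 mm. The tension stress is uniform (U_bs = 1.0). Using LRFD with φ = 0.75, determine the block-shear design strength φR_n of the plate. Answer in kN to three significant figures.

1070 kN

Shear plane L_v = 70 + 4·110 = 510 mm; A_gv = 510 × 12 = 6120 mm².
A_nv = (510 − 4.5·35) × 12 = 4230 mm².
A_nt = (60 − 0.5·35) × 12 = 510 mm².
0.6 F_u A_nv = 1193 kN; 0.6 F_y A_gv = 1304 kN → shear rupture governs the shear term.
R_n = 1193 + 1.0 × 470 × 510 / 1000 = 1433 kN.
Design strength φR_n = 0.75 × 1433 = 1070 kN.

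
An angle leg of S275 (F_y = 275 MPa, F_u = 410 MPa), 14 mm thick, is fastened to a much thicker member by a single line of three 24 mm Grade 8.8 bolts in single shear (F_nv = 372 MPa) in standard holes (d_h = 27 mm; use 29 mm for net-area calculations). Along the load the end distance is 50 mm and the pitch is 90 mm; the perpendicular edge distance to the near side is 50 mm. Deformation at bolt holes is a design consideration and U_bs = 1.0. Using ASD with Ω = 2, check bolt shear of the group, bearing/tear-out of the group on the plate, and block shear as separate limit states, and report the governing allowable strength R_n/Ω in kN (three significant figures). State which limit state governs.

Bolt shear: A_b = π·24²/4 = 452.4 mm²; R_n = 372 × 452.4 × 3 × 1 / 1000 = 504.9 kN → 504.9 / 2 = 252 kN.
Bearing: edge l_c = 36.5, r_n = 251.4 kN; interior l_c = 63, r_n = 330.6 kN; R_n = 251.4 + 2·330.6 = 912.7 kN → 456 kN.
Block shear: A_gv = 3220, A_nv = 2205, A_nt = 497 mm²; R_n = min(0.6F_uA_nv, 0.6F_yA_gv) + U_bs·F_u·A_nt = 735.1 kN → 368 kN.
Bolt shear governs: 252 kN.

252 kN (bolt shear governs)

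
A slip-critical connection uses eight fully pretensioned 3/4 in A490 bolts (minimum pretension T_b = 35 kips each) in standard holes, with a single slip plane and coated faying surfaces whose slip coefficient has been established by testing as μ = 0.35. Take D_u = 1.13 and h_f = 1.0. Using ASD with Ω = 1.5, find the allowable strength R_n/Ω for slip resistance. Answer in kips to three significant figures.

R_n = μ · D_u · h_f · T_b · n_s · n_b = 0.35 × 1.13 × 1.0 × 35 × 1 × 8 = 110.7 kips.
Allowable strength R_n/Ω = 110.7 / 1.5 = 73.8 kips.

73.8 kips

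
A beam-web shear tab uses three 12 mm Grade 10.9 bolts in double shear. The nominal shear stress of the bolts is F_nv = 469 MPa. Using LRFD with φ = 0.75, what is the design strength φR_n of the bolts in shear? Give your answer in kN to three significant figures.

A_b = π × 12² / 4 = 113.1 mm².
R_n = F_nv · A_b · n · n_s = 469 × 113.1 × 3 × 2 / 1000 = 318.3 kN.
Design strength φR_n = 0.75 × 318.3 = 239 kN.

239 kN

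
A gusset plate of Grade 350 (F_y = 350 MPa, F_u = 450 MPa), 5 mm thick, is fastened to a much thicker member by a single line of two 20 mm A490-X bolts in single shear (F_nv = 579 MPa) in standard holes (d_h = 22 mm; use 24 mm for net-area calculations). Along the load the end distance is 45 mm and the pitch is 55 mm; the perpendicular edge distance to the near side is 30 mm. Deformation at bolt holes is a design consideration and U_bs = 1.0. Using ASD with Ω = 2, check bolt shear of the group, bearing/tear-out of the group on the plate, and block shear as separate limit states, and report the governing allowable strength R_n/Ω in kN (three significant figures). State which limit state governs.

Bolt shear: A_b = π·20²/4 = 314.2 mm²; R_n = 579 × 314.2 × 2 × 1 / 1000 = 363.8 kN → 363.8 / 2 = 182 kN.
Bearing: edge l_c = 34, r_n = 91.8 kN; interior l_c = 33, r_n = 89.1 kN; R_n = 91.8 + 1·89.1 = 180.9 kN → 90.5 kN.
Block shear: A_gv = 500, A_nv = 320, A_nt = 90 mm²; R_n = min(0.6F_uA_nv, 0.6F_yA_gv) + U_bs·F_u·A_nt = 126.9 kN → 63.5 kN.
Block shear governs: 63.5 kN.

63.5 kN (block shear governs)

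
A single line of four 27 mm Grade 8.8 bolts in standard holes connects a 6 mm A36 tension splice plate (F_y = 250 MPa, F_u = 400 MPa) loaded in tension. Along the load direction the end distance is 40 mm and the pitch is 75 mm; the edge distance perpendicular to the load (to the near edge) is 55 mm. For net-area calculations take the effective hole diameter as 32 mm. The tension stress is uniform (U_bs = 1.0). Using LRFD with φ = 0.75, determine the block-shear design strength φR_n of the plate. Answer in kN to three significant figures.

Shear plane L_v = 40 + 3·75 = 265 mm; A_gv = 265 × 6 = 1590 mm².
A_nv = (265 − 3.5·32) × 6 = 918 mm².
A_nt = (55 − 0.5·32) × 6 = 234 mm².
0.6 F_u A_nv = 220.3 kN; 0.6 F_y A_gv = 238.5 kN → shear rupture governs the shear term.
R_n = 220.3 + 1.0 × 400 × 234 / 1000 = 313.9 kN.
Design strength φR_n = 0.75 × 313.9 = 235 kN.

235 kN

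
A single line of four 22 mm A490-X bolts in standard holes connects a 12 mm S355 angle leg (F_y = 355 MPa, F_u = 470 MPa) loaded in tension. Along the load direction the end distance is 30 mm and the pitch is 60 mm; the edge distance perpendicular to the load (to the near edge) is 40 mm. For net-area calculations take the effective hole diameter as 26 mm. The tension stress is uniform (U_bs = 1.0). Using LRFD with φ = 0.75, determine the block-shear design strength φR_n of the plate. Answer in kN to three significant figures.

Shear plane L_v = 30 + 3·60 = 210 mm; A_gv = 210 × 12 = 2520 mm².
A_nv = (210 − 3.5·26) × 12 = 1428 mm².
A_nt = (40 − 0.5·26) × 12 = 324 mm².
0.6 F_u A_nv = 402.7 kN; 0.6 F_y A_gv = 536.8 kN → shear rupture governs the shear term.
R_n = 402.7 + 1.0 × 470 × 324 / 1000 = 555 kN.
Design strength φR_n = 0.75 × 555 = 416 kN.

416 kN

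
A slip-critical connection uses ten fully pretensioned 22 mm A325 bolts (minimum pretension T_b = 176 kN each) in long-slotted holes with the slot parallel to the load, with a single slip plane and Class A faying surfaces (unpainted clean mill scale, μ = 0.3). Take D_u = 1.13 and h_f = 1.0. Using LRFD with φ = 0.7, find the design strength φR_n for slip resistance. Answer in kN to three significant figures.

418 kN

R_n = μ · D_u · h_f · T_b · n_s · n_b = 0.3 × 1.13 × 1.0 × 176 × 1 × 10 = 596.6 kN.
Design strength φR_n = 0.7 × 596.6 = 418 kN.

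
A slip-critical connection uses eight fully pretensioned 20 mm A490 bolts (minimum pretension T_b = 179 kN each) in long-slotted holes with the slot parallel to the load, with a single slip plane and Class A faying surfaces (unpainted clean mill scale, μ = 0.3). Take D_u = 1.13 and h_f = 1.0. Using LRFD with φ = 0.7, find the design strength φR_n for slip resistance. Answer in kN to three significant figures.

R_n = μ · D_u · h_f · T_b · n_s · n_b = 0.3 × 1.13 × 1.0 × 179 × 1 × 8 = 485.4 kN.
Design strength φR_n = 0.7 × 485.4 = 340 kN.

340 kN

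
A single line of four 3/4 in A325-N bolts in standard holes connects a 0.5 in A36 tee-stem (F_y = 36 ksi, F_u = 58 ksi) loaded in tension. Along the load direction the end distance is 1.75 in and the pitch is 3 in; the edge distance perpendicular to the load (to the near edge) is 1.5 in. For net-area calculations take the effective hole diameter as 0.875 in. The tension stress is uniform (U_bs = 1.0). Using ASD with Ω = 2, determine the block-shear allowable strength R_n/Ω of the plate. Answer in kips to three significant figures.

Shear plane L_v = 1.75 + 3·3 = 10.75 in; A_gv = 10.75 × 0.5 = 5.375 in².
A_nv = (10.75 − 3.5·0.875) × 0.5 = 3.844 in².
A_nt = (1.5 − 0.5·0.875) × 0.5 = 0.5312 in².
0.6 F_u A_nv = 133.8 kips; 0.6 F_y A_gv = 116.1 kips → shear yielding governs the shear term.
R_n = 116.1 + 1.0 × 58 × 0.5312 = 146.9 kips.
Allowable strength R_n/Ω = 146.9 / 2 = 73.5 kips.

73.5 kips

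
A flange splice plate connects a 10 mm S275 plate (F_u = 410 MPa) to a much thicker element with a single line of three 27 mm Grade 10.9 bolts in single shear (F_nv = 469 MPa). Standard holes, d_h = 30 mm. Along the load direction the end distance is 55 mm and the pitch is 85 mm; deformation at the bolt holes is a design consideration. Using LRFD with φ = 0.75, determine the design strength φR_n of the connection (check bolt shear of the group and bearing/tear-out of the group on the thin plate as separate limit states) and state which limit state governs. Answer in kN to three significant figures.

Bolt shear: A_b = π·27²/4 = 572.6 mm²; R_n = 469 × 572.6 × 3 × 1 / 1000 = 805.6 kN → 0.75 × 805.6 = 604 kN.
Bearing (1.2 l_c t F_u ≤ 2.4 d t F_u): upper limit = 2.4·27·10·410 / 1000 = 265.7 kN.
  Edge l_c = 55 − 30/2 = 40 → r_n = 196.8 kN; interior l_c = 85 − 30 = 55 → r_n = 265.7 kN.
  R_n,bearing = 1·196.8 + 2·265.7 = 728.2 kN → 0.75 × 728.2 = 546 kN.
Bearing governs: 546 kN.

546 kN (bearing governs)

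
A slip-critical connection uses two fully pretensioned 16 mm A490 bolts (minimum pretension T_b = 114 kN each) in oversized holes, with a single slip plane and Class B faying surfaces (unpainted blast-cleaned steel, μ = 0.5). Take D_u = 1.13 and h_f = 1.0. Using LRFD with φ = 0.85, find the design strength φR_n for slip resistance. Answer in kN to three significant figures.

R_n = μ · D_u · h_f · T_b · n_s · n_b = 0.5 × 1.13 × 1.0 × 114 × 1 × 2 = 128.8 kN.
Design strength φR_n = 0.85 × 128.8 = 109 kN.

109 kN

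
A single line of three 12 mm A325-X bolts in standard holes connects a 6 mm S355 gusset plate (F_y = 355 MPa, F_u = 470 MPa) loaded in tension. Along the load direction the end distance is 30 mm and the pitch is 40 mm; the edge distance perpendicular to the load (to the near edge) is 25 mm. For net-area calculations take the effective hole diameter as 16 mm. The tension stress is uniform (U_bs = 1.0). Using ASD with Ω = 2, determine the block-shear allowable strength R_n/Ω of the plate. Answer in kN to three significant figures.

83.2 kN

Shear plane L_v = 30 + 2·40 = 110 mm; A_gv = 110 × 6 = 660 mm².
A_nv = (110 − 2.5·16) × 6 = 420 mm².
A_nt = (25 − 0.5·16) × 6 = 102 mm².
0.6 F_u A_nv = 118.4 kN; 0.6 F_y A_gv = 140.6 kN → shear rupture governs the shear term.
R_n = 118.4 + 1.0 × 470 × 102 / 1000 = 166.4 kN.
Allowable strength R_n/Ω = 166.4 / 2 = 83.2 kN.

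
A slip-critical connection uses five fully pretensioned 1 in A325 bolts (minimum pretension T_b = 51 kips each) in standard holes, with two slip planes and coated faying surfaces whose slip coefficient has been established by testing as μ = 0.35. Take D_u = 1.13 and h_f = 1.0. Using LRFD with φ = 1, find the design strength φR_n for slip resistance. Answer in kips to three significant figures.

R_n = μ · D_u · h_f · T_b · n_s · n_b = 0.35 × 1.13 × 1.0 × 51 × 2 × 5 = 201.7 kips.
Design strength φR_n = 1 × 201.7 = 202 kips.

202 kips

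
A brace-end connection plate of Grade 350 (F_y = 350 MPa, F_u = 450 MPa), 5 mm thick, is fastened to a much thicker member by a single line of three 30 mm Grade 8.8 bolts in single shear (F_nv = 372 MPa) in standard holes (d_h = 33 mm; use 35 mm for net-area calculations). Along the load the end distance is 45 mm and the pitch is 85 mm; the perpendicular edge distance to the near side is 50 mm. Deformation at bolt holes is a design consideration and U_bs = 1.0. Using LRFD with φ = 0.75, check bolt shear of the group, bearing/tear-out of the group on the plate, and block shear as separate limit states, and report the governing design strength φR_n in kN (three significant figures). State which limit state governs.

184 kN (block shear governs)

Bolt shear: A_b = π·30²/4 = 706.9 mm²; R_n = 372 × 706.9 × 3 × 1 / 1000 = 788.9 kN → 0.75 × 788.9 = 592 kN.
Bearing: edge l_c = 28.5, r_n = 76.95 kN; interior l_c = 52, r_n = 140.4 kN; R_n = 76.95 + 2·140.4 = 357.8 kN → 268 kN.
Block shear: A_gv = 1075, A_nv = 637.5, A_nt = 162.5 mm²; R_n = min(0.6F_uA_nv, 0.6F_yA_gv) + U_bs·F_u·A_nt = 245.2 kN → 184 kN.
Block shear governs: 184 kN.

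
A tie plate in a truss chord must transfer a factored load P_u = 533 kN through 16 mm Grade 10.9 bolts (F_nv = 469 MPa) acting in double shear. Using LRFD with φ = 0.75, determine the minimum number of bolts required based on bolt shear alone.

A_b = π·16²/4 = 201.1 mm².
Per-bolt design strength φR_n = 0.75 × 469 × 201.1 × 2 / 1000 = 141.4 kN.
n ≥ 533 / 141.4 = 3.768 → use 4 bolts.

4 bolts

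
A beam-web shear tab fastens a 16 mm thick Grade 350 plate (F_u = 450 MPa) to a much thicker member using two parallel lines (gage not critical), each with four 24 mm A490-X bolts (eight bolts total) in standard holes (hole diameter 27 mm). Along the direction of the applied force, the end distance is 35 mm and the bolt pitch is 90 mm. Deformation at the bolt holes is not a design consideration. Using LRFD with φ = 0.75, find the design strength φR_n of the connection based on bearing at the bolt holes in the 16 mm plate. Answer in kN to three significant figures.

Per bolt r_n = 1.5 l_c t F_u ≤ 3.0 d t F_u; upper limit = 3.0 × 24 × 16 × 450 / 1000 = 518.4 kN.
Edge bolt: l_c = 35 − 27/2 = 21.5 mm → 1.5 × 21.5 × 16 × 450 / 1000 = 232.2 → r_n = 232.2 kN.
Interior bolts: l_c = 90 − 27 = 63 mm → 1.5 × 63 × 16 × 450 / 1000 = 680.4 → r_n = 518.4 kN.
R_n = 2 × 232.2 + 6 × 518.4 = 3575 kN.
Design strength φR_n = 0.75 × 3575 = 2680 kN.

2680 kN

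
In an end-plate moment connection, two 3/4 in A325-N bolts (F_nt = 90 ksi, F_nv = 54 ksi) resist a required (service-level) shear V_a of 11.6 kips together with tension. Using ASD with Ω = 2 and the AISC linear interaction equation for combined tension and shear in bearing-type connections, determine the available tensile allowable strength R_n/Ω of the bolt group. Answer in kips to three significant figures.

32.4 kips

A_b = π·0.75²/4 = 0.4418 in²; f_rv = 11.6 / (2 × 0.4418) = 13.13 ksi.
F'_nt = 1.3 F_nt − (Ω F_nt / F_nv) f_rv = 1.3·90 − (2·90/54)·13.13 = 73.24 ksi, capped at F_nt → F'_nt = 73.24 ksi.
R_n = F'_nt · A_b · n = 73.24 × 0.4418 × 2 = 64.71 kips.
Allowable strength R_n/Ω = 64.71 / 2 = 32.4 kips.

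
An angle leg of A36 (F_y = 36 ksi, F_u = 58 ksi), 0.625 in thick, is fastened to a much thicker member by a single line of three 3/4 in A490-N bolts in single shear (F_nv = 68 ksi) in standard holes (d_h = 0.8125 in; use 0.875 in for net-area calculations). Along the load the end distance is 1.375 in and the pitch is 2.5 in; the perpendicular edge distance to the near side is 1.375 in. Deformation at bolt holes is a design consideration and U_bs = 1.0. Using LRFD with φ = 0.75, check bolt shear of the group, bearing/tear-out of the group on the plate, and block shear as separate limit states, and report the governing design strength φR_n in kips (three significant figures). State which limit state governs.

Bolt shear: A_b = π·0.75²/4 = 0.4418 in²; R_n = 68 × 0.4418 × 3 × 1 = 90.12 kips → 0.75 × 90.12 = 67.6 kips.
Bearing: edge l_c = 0.9688, r_n = 42.14 kips; interior l_c = 1.688, r_n = 65.25 kips; R_n = 42.14 + 2·65.25 = 172.6 kips → 129 kips.
Block shear: A_gv = 3.984, A_nv = 2.617, A_nt = 0.5859 in²; R_n = min(0.6F_uA_nv, 0.6F_yA_gv) + U_bs·F_u·A_nt = 120 kips → 90 kips.
Bolt shear governs: 67.6 kips.

67.6 kips (bolt shear governs)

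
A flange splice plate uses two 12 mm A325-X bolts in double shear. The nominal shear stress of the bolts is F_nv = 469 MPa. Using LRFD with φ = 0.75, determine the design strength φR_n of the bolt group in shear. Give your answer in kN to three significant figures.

A_b = π × 12² / 4 = 113.1 mm².
R_n = F_nv · A_b · n · n_s = 469 × 113.1 × 2 × 2 / 1000 = 212.2 kN.
Design strength φR_n = 0.75 × 212.2 = 159 kN.

159 kN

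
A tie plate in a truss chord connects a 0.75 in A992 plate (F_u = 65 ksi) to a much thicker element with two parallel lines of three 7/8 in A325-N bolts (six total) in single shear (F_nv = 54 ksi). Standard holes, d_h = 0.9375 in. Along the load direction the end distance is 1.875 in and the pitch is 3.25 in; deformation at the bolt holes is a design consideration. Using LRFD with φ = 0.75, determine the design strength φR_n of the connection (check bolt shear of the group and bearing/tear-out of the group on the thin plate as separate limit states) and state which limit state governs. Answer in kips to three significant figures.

Bolt shear: A_b = π·0.875²/4 = 0.6013 in²; R_n = 54 × 0.6013 × 6 × 1 = 194.8 kips → 0.75 × 194.8 = 146 kips.
Bearing (1.2 l_c t F_u ≤ 2.4 d t F_u): upper limit = 2.4·0.875·0.75·65 = 102.4 kips.
  Edge l_c = 1.875 − 0.9375/2 = 1.406 → r_n = 82.27 kips; interior l_c = 3.25 − 0.9375 = 2.312 → r_n = 102.4 kips.
  R_n,bearing = 2·82.27 + 4·102.4 = 574 kips → 0.75 × 574 = 431 kips.
Bolt shear governs: 146 kips.

146 kips (bolt shear governs)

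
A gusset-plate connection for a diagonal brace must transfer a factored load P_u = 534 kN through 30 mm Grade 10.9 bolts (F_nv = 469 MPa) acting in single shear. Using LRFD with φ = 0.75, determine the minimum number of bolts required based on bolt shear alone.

3 bolts

A_b = π·30²/4 = 706.9 mm².
Per-bolt design strength φR_n = 0.75 × 469 × 706.9 × 1 / 1000 = 248.6 kN.
n ≥ 534 / 248.6 = 2.148 → use 3 bolts.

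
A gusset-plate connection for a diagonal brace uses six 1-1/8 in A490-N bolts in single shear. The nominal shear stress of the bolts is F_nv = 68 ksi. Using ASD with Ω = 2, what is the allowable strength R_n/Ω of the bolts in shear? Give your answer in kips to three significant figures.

203 kips

A_b = π × 1.125² / 4 = 0.994 in².
R_n = F_nv · A_b · n · n_s = 68 × 0.994 × 6 × 1 = 405.6 kips.
Allowable strength R_n/Ω = 405.6 / 2 = 203 kips.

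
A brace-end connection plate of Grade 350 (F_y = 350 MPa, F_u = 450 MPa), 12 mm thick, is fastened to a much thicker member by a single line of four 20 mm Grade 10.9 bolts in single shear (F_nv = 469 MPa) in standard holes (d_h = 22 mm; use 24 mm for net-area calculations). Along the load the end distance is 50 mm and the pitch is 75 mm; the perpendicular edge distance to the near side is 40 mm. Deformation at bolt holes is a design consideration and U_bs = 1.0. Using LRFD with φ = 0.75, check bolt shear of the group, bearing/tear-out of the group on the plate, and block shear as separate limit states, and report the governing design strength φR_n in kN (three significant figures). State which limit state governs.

Bolt shear: A_b = π·20²/4 = 314.2 mm²; R_n = 469 × 314.2 × 4 × 1 / 1000 = 589.4 kN → 0.75 × 589.4 = 442 kN.
Bearing: edge l_c = 39, r_n = 252.7 kN; interior l_c = 53, r_n = 259.2 kN; R_n = 252.7 + 3·259.2 = 1030 kN → 773 kN.
Block shear: A_gv = 3300, A_nv = 2292, A_nt = 336 mm²; R_n = min(0.6F_uA_nv, 0.6F_yA_gv) + U_bs·F_u·A_nt = 770 kN → 578 kN.
Bolt shear governs: 442 kN.

442 kN (bolt shear governs)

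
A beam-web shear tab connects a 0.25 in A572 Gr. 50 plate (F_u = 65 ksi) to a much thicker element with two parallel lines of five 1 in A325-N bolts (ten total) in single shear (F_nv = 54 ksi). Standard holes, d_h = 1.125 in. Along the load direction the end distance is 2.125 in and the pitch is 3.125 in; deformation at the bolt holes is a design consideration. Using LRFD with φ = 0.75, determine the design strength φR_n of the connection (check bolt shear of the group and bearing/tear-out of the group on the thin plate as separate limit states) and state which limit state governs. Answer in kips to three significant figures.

Bolt shear: A_b = π·1²/4 = 0.7854 in²; R_n = 54 × 0.7854 × 10 × 1 = 424.1 kips → 0.75 × 424.1 = 318 kips.
Bearing (1.2 l_c t F_u ≤ 2.4 d t F_u): upper limit = 2.4·1·0.25·65 = 39 kips.
  Edge l_c = 2.125 − 1.125/2 = 1.562 → r_n = 30.47 kips; interior l_c = 3.125 − 1.125 = 2 → r_n = 39 kips.
  R_n,bearing = 2·30.47 + 8·39 = 372.9 kips → 0.75 × 372.9 = 280 kips.
Bearing governs: 280 kips.

280 kips (bearing governs)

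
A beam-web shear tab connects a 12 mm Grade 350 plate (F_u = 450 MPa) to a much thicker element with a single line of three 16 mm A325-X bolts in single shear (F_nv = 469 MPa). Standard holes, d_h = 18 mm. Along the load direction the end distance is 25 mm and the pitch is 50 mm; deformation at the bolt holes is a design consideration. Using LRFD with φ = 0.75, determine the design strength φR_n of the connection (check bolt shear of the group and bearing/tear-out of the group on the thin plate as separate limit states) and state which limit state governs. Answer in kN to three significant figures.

Bolt shear: A_b = π·16²/4 = 201.1 mm²; R_n = 469 × 201.1 × 3 × 1 / 1000 = 282.9 kN → 0.75 × 282.9 = 212 kN.
Bearing (1.2 l_c t F_u ≤ 2.4 d t F_u): upper limit = 2.4·16·12·450 / 1000 = 207.4 kN.
  Edge l_c = 25 − 18/2 = 16 → r_n = 103.7 kN; interior l_c = 50 − 18 = 32 → r_n = 207.4 kN.
  R_n,bearing = 1·103.7 + 2·207.4 = 518.4 kN → 0.75 × 518.4 = 389 kN.
Bolt shear governs: 212 kN.

212 kN (bolt shear governs)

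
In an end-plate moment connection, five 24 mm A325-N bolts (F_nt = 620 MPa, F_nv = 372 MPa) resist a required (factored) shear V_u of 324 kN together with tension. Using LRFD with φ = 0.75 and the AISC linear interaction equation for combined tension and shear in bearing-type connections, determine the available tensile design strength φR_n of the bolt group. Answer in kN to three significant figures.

A_b = π·24²/4 = 452.4 mm²; f_rv = 324 × 1000 / (5 × 452.4) = 143.2 MPa.
F'_nt = 1.3 F_nt − (F_nt / φF_nv) f_rv = 1.3·620 − (620/(0.75·372))·143.2 = 487.7 MPa, capped at F_nt → F'_nt = 487.7 MPa.
R_n = F'_nt · A_b · n = 487.7 × 452.4 × 5 / 1000 = 1103 kN.
Design strength φR_n = 0.75 × 1103 = 827 kN.

827 kN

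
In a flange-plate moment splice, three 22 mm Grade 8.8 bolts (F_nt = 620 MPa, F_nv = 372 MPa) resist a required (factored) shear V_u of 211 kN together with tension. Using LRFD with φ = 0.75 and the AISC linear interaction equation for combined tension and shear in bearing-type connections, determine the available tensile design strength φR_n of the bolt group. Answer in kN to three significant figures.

A_b = π·22²/4 = 380.1 mm²; f_rv = 211 × 1000 / (3 × 380.1) = 185 MPa.
F'_nt = 1.3 F_nt − (F_nt / φF_nv) f_rv = 1.3·620 − (620/(0.75·372))·185 = 394.8 MPa, capped at F_nt → F'_nt = 394.8 MPa.
R_n = F'_nt · A_b · n = 394.8 × 380.1 × 3 / 1000 = 450.3 kN.
Design strength φR_n = 0.75 × 450.3 = 338 kN.

338 kN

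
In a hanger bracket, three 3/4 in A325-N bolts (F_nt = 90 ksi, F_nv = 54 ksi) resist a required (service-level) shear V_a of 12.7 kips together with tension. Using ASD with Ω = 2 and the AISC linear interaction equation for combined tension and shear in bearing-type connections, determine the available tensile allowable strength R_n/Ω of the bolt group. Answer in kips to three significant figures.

A_b = π·0.75²/4 = 0.4418 in²; f_rv = 12.7 / (3 × 0.4418) = 9.582 ksi.
F'_nt = 1.3 F_nt − (Ω F_nt / F_nv) f_rv = 1.3·90 − (2·90/54)·9.582 = 85.06 ksi, capped at F_nt → F'_nt = 85.06 ksi.
R_n = F'_nt · A_b · n = 85.06 × 0.4418 × 3 = 112.7 kips.
Allowable strength R_n/Ω = 112.7 / 2 = 56.4 kips.

56.4 kips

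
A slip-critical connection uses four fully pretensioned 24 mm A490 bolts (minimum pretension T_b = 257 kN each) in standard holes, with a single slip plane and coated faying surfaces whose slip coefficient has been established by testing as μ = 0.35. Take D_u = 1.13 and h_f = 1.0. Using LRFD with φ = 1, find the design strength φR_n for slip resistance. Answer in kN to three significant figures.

407 kN

R_n = μ · D_u · h_f · T_b · n_s · n_b = 0.35 × 1.13 × 1.0 × 257 × 1 × 4 = 406.6 kN.
Design strength φR_n = 1 × 406.6 = 407 kN.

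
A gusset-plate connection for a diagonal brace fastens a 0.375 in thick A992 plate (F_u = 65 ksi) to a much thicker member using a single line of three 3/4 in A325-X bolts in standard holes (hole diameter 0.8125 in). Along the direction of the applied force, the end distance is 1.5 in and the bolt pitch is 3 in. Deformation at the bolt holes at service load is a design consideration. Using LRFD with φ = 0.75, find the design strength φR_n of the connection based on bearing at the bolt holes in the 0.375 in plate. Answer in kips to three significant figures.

Per bolt r_n = 1.2 l_c t F_u ≤ 2.4 d t F_u; upper limit = 2.4 × 0.75 × 0.375 × 65 = 43.87 kips.
Edge bolt: l_c = 1.5 − 0.8125/2 = 1.094 in → 1.2 × 1.094 × 0.375 × 65 = 31.99 → r_n = 31.99 kips.
Interior bolts: l_c = 3 − 0.8125 = 2.188 in → 1.2 × 2.188 × 0.375 × 65 = 63.98 → r_n = 43.87 kips.
R_n = 1 × 31.99 + 2 × 43.87 = 119.7 kips.
Design strength φR_n = 0.75 × 119.7 = 89.8 kips.

89.8 kips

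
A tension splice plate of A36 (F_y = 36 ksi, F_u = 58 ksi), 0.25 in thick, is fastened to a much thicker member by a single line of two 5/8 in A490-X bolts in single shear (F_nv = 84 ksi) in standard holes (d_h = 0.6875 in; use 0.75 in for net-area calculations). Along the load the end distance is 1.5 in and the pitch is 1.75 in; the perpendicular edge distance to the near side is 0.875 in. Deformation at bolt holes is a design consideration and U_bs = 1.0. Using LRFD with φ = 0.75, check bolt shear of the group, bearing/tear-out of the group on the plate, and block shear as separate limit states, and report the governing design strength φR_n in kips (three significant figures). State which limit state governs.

Bolt shear: A_b = π·0.625²/4 = 0.3068 in²; R_n = 84 × 0.3068 × 2 × 1 = 51.54 kips → 0.75 × 51.54 = 38.7 kips.
Bearing: edge l_c = 1.156, r_n = 20.12 kips; interior l_c = 1.062, r_n = 18.49 kips; R_n = 20.12 + 1·18.49 = 38.61 kips → 29 kips.
Block shear: A_gv = 0.8125, A_nv = 0.5312, A_nt = 0.125 in²; R_n = min(0.6F_uA_nv, 0.6F_yA_gv) + U_bs·F_u·A_nt = 24.8 kips → 18.6 kips.
Block shear governs: 18.6 kips.

18.6 kips (block shear governs)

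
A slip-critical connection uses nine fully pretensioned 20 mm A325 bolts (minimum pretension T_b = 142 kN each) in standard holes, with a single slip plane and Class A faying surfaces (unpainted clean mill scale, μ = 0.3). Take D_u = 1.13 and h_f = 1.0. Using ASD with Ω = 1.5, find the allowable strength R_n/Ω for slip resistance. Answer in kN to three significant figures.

R_n = μ · D_u · h_f · T_b · n_s · n_b = 0.3 × 1.13 × 1.0 × 142 × 1 × 9 = 433.2 kN.
Allowable strength R_n/Ω = 433.2 / 1.5 = 289 kN.

289 kN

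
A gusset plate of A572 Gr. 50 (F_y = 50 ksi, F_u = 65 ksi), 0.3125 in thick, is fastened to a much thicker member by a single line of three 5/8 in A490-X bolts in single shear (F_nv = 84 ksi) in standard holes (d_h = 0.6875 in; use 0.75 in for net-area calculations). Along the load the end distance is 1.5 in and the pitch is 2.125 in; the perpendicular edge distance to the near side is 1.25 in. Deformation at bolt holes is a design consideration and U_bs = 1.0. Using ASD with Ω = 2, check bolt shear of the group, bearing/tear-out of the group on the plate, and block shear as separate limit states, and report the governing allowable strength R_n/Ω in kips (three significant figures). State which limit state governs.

32.5 kips (block shear governs)

Bolt shear: A_b = π·0.625²/4 = 0.3068 in²; R_n = 84 × 0.3068 × 3 × 1 = 77.31 kips → 77.31 / 2 = 38.7 kips.
Bearing: edge l_c = 1.156, r_n = 28.18 kips; interior l_c = 1.438, r_n = 30.47 kips; R_n = 28.18 + 2·30.47 = 89.12 kips → 44.6 kips.
Block shear: A_gv = 1.797, A_nv = 1.211, A_nt = 0.2734 in²; R_n = min(0.6F_uA_nv, 0.6F_yA_gv) + U_bs·F_u·A_nt = 65 kips → 32.5 kips.
Block shear governs: 32.5 kips.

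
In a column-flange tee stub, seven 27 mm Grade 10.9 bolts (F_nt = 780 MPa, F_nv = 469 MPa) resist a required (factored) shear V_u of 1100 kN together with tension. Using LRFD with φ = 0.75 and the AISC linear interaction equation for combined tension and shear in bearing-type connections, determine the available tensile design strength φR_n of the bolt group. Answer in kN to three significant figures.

A_b = π·27²/4 = 572.6 mm²; f_rv = 1100 × 1000 / (7 × 572.6) = 274.5 MPa.
F'_nt = 1.3 F_nt − (F_nt / φF_nv) f_rv = 1.3·780 − (780/(0.75·469))·274.5 = 405.4 MPa, capped at F_nt → F'_nt = 405.4 MPa.
R_n = F'_nt · A_b · n = 405.4 × 572.6 × 7 / 1000 = 1625 kN.
Design strength φR_n = 0.75 × 1625 = 1220 kN.

1220 kN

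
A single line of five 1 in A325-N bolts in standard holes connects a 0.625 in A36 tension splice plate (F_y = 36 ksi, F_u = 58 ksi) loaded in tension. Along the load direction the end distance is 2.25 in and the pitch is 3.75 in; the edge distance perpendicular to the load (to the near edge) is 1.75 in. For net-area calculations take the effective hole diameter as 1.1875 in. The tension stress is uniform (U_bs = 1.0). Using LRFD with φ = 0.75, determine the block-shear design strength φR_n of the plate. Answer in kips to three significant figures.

Shear plane L_v = 2.25 + 4·3.75 = 17.25 in; A_gv = 17.25 × 0.625 = 10.78 in².
A_nv = (17.25 − 4.5·1.1875) × 0.625 = 7.441 in².
A_nt = (1.75 − 0.5·1.1875) × 0.625 = 0.7227 in².
0.6 F_u A_nv = 259 kips; 0.6 F_y A_gv = 232.9 kips → shear yielding governs the shear term.
R_n = 232.9 + 1.0 × 58 × 0.7227 = 274.8 kips.
Design strength φR_n = 0.75 × 274.8 = 206 kips.

206 kips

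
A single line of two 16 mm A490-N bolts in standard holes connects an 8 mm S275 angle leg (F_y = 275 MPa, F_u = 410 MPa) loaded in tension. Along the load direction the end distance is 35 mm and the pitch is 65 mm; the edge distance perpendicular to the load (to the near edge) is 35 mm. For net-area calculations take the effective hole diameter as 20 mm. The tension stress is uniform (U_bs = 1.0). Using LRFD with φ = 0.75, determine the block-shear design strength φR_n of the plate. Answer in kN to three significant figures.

Shear plane L_v = 35 + 1·65 = 100 mm; A_gv = 100 × 8 = 800 mm².
A_nv = (100 − 1.5·20) × 8 = 560 mm².
A_nt = (35 − 0.5·20) × 8 = 200 mm².
0.6 F_u A_nv = 137.8 kN; 0.6 F_y A_gv = 132 kN → shear yielding governs the shear term.
R_n = 132 + 1.0 × 410 × 200 / 1000 = 214 kN.
Design strength φR_n = 0.75 × 214 = 160 kN.

160 kN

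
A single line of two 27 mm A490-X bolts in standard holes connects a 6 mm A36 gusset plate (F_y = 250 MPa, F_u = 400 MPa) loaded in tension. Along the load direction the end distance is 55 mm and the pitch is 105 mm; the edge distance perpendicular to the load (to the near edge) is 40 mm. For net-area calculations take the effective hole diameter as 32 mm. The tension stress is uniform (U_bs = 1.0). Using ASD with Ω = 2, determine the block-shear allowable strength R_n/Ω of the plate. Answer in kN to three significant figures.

101 kN

Shear plane L_v = 55 + 1·105 = 160 mm; A_gv = 160 × 6 = 960 mm².
A_nv = (160 − 1.5·32) × 6 = 672 mm².
A_nt = (40 − 0.5·32) × 6 = 144 mm².
0.6 F_u A_nv = 161.3 kN; 0.6 F_y A_gv = 144 kN → shear yielding governs the shear term.
R_n = 144 + 1.0 × 400 × 144 / 1000 = 201.6 kN.
Allowable strength R_n/Ω = 201.6 / 2 = 101 kN.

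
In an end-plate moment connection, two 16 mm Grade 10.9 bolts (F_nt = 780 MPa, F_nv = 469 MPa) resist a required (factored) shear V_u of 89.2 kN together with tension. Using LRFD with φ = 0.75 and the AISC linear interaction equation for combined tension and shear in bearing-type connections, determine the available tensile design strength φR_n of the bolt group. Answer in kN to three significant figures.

A_b = π·16²/4 = 201.1 mm²; f_rv = 89.2 × 1000 / (2 × 201.1) = 221.8 MPa.
F'_nt = 1.3 F_nt − (F_nt / φF_nv) f_rv = 1.3·780 − (780/(0.75·469))·221.8 = 522.1 MPa, capped at F_nt → F'_nt = 522.1 MPa.
R_n = F'_nt · A_b · n = 522.1 × 201.1 × 2 / 1000 = 210 kN.
Design strength φR_n = 0.75 × 210 = 157 kN.

157 kN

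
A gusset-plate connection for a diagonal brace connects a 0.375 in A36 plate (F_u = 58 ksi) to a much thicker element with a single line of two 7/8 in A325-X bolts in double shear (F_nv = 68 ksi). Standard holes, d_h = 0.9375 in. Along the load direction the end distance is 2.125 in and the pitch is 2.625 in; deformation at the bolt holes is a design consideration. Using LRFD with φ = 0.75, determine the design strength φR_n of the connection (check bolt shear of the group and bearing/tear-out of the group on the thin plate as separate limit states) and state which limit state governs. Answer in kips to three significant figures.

65.5 kips (bearing governs)

Bolt shear: A_b = π·0.875²/4 = 0.6013 in²; R_n = 68 × 0.6013 × 2 × 2 = 163.6 kips → 0.75 × 163.6 = 123 kips.
Bearing (1.2 l_c t F_u ≤ 2.4 d t F_u): upper limit = 2.4·0.875·0.375·58 = 45.68 kips.
  Edge l_c = 2.125 − 0.9375/2 = 1.656 → r_n = 43.23 kips; interior l_c = 2.625 − 0.9375 = 1.688 → r_n = 44.04 kips.
  R_n,bearing = 1·43.23 + 1·44.04 = 87.27 kips → 0.75 × 87.27 = 65.5 kips.
Bearing governs: 65.5 kips.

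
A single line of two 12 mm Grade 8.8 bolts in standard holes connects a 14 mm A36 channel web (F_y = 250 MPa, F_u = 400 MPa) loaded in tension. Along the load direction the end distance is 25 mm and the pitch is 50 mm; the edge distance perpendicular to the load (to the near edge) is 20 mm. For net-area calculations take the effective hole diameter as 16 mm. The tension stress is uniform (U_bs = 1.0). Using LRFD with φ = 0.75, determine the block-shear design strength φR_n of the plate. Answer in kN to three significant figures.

Shear plane L_v = 25 + 1·50 = 75 mm; A_gv = 75 × 14 = 1050 mm².
A_nv = (75 − 1.5·16) × 14 = 714 mm².
A_nt = (20 − 0.5·16) × 14 = 168 mm².
0.6 F_u A_nv = 171.4 kN; 0.6 F_y A_gv = 157.5 kN → shear yielding governs the shear term.
R_n = 157.5 + 1.0 × 400 × 168 / 1000 = 224.7 kN.
Design strength φR_n = 0.75 × 224.7 = 169 kN.

169 kN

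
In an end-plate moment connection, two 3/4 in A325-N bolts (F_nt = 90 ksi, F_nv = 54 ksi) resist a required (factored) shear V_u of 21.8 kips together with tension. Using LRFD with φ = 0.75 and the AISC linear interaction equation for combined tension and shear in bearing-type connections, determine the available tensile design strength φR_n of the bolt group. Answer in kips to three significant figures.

41.2 kips

A_b = π·0.75²/4 = 0.4418 in²; f_rv = 21.8 / (2 × 0.4418) = 24.67 ksi.
F'_nt = 1.3 F_nt − (F_nt / φF_nv) f_rv = 1.3·90 − (90/(0.75·54))·24.67 = 62.17 ksi, capped at F_nt → F'_nt = 62.17 ksi.
R_n = F'_nt · A_b · n = 62.17 × 0.4418 × 2 = 54.93 kips.
Design strength φR_n = 0.75 × 54.93 = 41.2 kips.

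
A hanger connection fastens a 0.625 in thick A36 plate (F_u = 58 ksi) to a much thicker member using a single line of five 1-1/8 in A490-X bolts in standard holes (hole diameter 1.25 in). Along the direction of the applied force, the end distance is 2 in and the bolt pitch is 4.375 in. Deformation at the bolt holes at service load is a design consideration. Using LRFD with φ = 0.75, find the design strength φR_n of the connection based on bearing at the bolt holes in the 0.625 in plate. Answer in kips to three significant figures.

338 kips

Per bolt r_n = 1.2 l_c t F_u ≤ 2.4 d t F_u; upper limit = 2.4 × 1.125 × 0.625 × 58 = 97.87 kips.
Edge bolt: l_c = 2 − 1.25/2 = 1.375 in → 1.2 × 1.375 × 0.625 × 58 = 59.81 → r_n = 59.81 kips.
Interior bolts: l_c = 4.375 − 1.25 = 3.125 in → 1.2 × 3.125 × 0.625 × 58 = 135.9 → r_n = 97.87 kips.
R_n = 1 × 59.81 + 4 × 97.87 = 451.3 kips.
Design strength φR_n = 0.75 × 451.3 = 338 kips.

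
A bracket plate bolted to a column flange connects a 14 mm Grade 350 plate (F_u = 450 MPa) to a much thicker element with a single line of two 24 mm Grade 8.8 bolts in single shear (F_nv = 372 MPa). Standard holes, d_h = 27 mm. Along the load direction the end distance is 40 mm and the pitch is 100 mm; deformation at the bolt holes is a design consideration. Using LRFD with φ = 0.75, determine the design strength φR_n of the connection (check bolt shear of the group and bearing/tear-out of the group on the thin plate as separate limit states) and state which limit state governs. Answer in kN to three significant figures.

252 kN (bolt shear governs)

Bolt shear: A_b = π·24²/4 = 452.4 mm²; R_n = 372 × 452.4 × 2 × 1 / 1000 = 336.6 kN → 0.75 × 336.6 = 252 kN.
Bearing (1.2 l_c t F_u ≤ 2.4 d t F_u): upper limit = 2.4·24·14·450 / 1000 = 362.9 kN.
  Edge l_c = 40 − 27/2 = 26.5 → r_n = 200.3 kN; interior l_c = 100 − 27 = 73 → r_n = 362.9 kN.
  R_n,bearing = 1·200.3 + 1·362.9 = 563.2 kN → 0.75 × 563.2 = 422 kN.
Bolt shear governs: 252 kN.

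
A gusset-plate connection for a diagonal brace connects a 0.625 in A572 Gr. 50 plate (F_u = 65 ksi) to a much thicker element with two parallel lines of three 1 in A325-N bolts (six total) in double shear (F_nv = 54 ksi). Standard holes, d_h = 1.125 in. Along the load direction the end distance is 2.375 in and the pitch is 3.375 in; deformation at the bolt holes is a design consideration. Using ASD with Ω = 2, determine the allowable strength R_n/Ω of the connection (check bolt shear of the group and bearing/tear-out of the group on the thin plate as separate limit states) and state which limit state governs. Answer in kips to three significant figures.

254 kips (bolt shear governs)

Bolt shear: A_b = π·1²/4 = 0.7854 in²; R_n = 54 × 0.7854 × 6 × 2 = 508.9 kips → 508.9 / 2 = 254 kips.
Bearing (1.2 l_c t F_u ≤ 2.4 d t F_u): upper limit = 2.4·1·0.625·65 = 97.5 kips.
  Edge l_c = 2.375 − 1.125/2 = 1.812 → r_n = 88.36 kips; interior l_c = 3.375 − 1.125 = 2.25 → r_n = 97.5 kips.
  R_n,bearing = 2·88.36 + 4·97.5 = 566.7 kips → 566.7 / 2 = 283 kips.
Bolt shear governs: 254 kips.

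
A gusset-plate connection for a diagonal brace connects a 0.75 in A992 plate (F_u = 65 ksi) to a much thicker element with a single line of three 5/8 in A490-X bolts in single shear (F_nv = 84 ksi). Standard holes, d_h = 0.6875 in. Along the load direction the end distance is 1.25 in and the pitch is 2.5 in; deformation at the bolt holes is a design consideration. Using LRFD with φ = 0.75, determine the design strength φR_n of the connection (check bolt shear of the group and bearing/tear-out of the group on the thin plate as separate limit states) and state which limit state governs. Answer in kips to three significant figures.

Bolt shear: A_b = π·0.625²/4 = 0.3068 in²; R_n = 84 × 0.3068 × 3 × 1 = 77.31 kips → 0.75 × 77.31 = 58 kips.
Bearing (1.2 l_c t F_u ≤ 2.4 d t F_u): upper limit = 2.4·0.625·0.75·65 = 73.12 kips.
  Edge l_c = 1.25 − 0.6875/2 = 0.9062 → r_n = 53.02 kips; interior l_c = 2.5 − 0.6875 = 1.812 → r_n = 73.12 kips.
  R_n,bearing = 1·53.02 + 2·73.12 = 199.3 kips → 0.75 × 199.3 = 149 kips.
Bolt shear governs: 58 kips.

58 kips (bolt shear governs)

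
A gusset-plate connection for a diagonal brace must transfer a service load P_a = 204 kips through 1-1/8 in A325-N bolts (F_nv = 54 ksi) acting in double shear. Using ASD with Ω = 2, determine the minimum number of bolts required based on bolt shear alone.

A_b = π·1.125²/4 = 0.994 in².
Per-bolt allowable strength R_n/Ω = 54 × 0.994 × 2 / 2 = 53.68 kips.
n ≥ 204 / 53.68 = 3.801 → use 4 bolts.

4 bolts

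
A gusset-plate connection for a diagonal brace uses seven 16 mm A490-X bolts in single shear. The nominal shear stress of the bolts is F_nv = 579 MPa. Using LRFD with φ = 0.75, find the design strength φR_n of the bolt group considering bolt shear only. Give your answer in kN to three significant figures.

A_b = π × 16² / 4 = 201.1 mm².
R_n = F_nv · A_b · n · n_s = 579 × 201.1 × 7 × 1 / 1000 = 814.9 kN.
Design strength φR_n = 0.75 × 814.9 = 611 kN.

611 kN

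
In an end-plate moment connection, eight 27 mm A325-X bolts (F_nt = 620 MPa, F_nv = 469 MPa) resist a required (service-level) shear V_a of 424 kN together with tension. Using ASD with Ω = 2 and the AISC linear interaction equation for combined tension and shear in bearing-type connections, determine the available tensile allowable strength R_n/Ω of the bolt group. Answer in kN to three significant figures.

A_b = π·27²/4 = 572.6 mm²; f_rv = 424 × 1000 / (8 × 572.6) = 92.57 MPa.
F'_nt = 1.3 F_nt − (Ω F_nt / F_nv) f_rv = 1.3·620 − (2·620/469)·92.57 = 561.3 MPa, capped at F_nt → F'_nt = 561.3 MPa.
R_n = F'_nt · A_b · n = 561.3 × 572.6 × 8 / 1000 = 2571 kN.
Allowable strength R_n/Ω = 2571 / 2 = 1290 kN.

1290 kN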